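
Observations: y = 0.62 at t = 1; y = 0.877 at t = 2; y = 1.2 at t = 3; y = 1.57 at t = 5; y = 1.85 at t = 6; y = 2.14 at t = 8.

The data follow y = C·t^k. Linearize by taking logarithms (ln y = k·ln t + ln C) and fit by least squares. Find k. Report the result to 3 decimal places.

Let Y = ln y. Fitting Y = k·ln t + ln C by least squares:
Over the data: Σln t = 7.2724, Σ(ln t)² = 11.8122, Σln y = 1.4001, Σln t·ln y = 3.5196.
Normal system: [[11.8122, 7.2724]; [7.2724, 6]]·[k, ln C]ᵀ = [3.5196, 1.4001]ᵀ.
Δ = 11.8122·6 − (7.2724)² = 17.9853; k = (3.5196·6 − 7.2724·1.4001)/17.9853 = 0.60803, ln C = (11.8122·1.4001 − 7.2724·3.5196)/17.9853 = -0.50362.

k = 0.608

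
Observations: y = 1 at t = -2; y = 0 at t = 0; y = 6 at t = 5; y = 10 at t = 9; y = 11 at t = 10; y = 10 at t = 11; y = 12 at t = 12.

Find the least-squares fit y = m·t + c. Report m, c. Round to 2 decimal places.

With design matrix X, XᵀX = [[475, 45]; [45, 7]] and Xᵀy = [482, 50]ᵀ.
Δ = 475·7 − 45² = 1300.
m = (482·7 − 45·50)/1300 = 281/325; c = (475·50 − 45·482)/1300 = 103/65.

m = 0.86, c = 1.58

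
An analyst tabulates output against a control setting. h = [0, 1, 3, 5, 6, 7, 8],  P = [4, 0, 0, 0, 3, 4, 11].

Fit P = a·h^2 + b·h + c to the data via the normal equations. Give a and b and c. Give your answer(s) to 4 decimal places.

a = 0.4848, b = -3.0920, c = 3.6507

Compute the Gram sums: Σh^2·h^2 = 8500, Σh^2·h = 1224, Σh^2 = 184, Σh·h = 184, Σh = 30, Σ1 = 7.
Moment sums: Σh^2·P = 1008, Σh·P = 134, ΣP = 22.
So XᵀX·[a, b, c]ᵀ = XᵀP: [[8500, 1224, 184]; [1224, 184, 30]; [184, 30, 7]]·[a, b, c]ᵀ = [1008, 134, 22]ᵀ.
Row-reducing yields a = 2855/5889, b = -12139/3926, c = 21499/5889.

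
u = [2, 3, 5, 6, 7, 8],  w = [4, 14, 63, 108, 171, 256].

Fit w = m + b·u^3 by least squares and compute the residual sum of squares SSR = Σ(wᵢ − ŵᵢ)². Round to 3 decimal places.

SSR = 0.502

With design matrix X, XᵀX = [[6, 1231]; [1231, 442867]] and Xᵀw = [616, 221338]ᵀ.
Eliminating b: 442867·(row 1) − 1231·(row 2) gives 1141841·m = 442867·616 − 1231·221338 = 338994, so m = 338994/1141841.
Then b = (221338 − 1231·(338994/1141841))/442867 = 569732/1141841.
Residuals: -329486/1141841, 264016/1141841, 380489/1141841, -82278/1141841, -502259/1141841, 269518/1141841; SSR = 573382/1141841.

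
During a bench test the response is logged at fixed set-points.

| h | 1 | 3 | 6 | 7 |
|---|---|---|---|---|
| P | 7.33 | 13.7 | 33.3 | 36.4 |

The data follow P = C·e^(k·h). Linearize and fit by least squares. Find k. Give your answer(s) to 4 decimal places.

Taking logs, ln P = k·h + ln C, so regress ln P on h.
AᵀA = [[95.0000, 17.0000]; [17.0000, 4]], rhs = [56.0395, 11.7095]ᵀ  (here Σh = 17.0000, Σ(h)² = 95.0000, Σln P = 11.7095, Σh·ln P = 56.0395).
Solving (det = 91.0000): k = 0.27579, ln C = 1.75529.

k = 0.2758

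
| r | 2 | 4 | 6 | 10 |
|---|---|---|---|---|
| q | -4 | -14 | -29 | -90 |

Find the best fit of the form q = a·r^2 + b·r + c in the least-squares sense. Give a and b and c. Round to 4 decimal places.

a = -1.0795, b = 2.2773, c = -4.6727

Sums needed: Σr^2·r^2 = 11568, Σr^2·r = 1288, Σr^2 = 156, Σr·r = 156, Σr = 22, Σ1 = 4.
For Xᵀq: Σr^2·q = -10284, Σr·q = -1138, Σq = -137.
So XᵀX·[a, b, c]ᵀ = Xᵀq: [[11568, 1288, 156]; [1288, 156, 22]; [156, 22, 4]]·[a, b, c]ᵀ = [-10284, -1138, -137]ᵀ.
Solving the 3×3 system (Gaussian elimination) gives a = -95/88, b = 501/220, c = -257/55.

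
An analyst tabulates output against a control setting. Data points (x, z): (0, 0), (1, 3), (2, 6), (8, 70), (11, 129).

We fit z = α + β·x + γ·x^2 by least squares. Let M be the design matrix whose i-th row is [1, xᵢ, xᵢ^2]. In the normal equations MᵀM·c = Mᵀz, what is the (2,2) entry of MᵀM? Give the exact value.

Row 2 ↔ basis x, column 2 ↔ basis x, so (MᵀM)_{2,2} = Σᵢ (x)·(x) = (0)·(0) + (1)·(1) + (2)·(2) + (8)·(8) + (11)·(11) = 190.

190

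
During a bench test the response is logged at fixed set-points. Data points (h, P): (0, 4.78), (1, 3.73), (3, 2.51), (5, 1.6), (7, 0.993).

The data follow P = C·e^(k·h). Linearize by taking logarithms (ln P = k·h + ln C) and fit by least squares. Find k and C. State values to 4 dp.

Let Y = ln P. Fitting Y = k·h + ln C by least squares:
Σh = 16.0000, Σ(h)² = 84.0000, Σln P = 4.2641, Σh·ln P = 6.3781.
Equations: 84.0000·k + 16.0000·ln C = 6.3781;  16.0000·k + 5·ln C = 4.2641.
Solving (det = 164.0000): k = -0.22156, ln C = 1.56180, so C = exp(1.56180) = 4.76741.

k = -0.2216, C = 4.7674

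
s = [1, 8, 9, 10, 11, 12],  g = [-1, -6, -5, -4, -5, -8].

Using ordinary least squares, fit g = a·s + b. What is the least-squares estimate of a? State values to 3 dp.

a = -0.497

The normal system AᵀA·[a, b]ᵀ = Aᵀg is [[511, 51]; [51, 6]]·[a, b]ᵀ = [-285, -29]ᵀ.
Eliminating b: 6·(row 1) − 51·(row 2) gives 465·a = 6·(-285) − 51·(-29) = -231, so a = -77/155.
Then b = ((-29) − 51·(-77/155))/6 = -284/465.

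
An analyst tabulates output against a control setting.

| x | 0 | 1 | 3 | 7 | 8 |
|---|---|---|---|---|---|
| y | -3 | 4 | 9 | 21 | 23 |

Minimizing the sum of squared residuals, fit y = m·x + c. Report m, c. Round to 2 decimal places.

Setting ∂/∂m … = 0 gives: 123·m + 19·c = 362;  19·m + 5·c = 54.
Determinant 123·5 − 19² = 254.
m = (362·5 − 19·54)/254 = 392/127; c = (123·54 − 19·362)/254 = -118/127.

m = 3.09, c = -0.93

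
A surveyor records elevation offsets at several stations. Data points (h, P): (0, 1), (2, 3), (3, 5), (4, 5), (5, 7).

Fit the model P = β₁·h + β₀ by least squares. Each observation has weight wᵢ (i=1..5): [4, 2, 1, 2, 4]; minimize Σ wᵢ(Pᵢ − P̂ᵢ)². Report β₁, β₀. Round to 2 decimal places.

Setting ∂/∂β₁ … = 0 gives: 149·β₁ + 35·β₀ = 207;  35·β₁ + 13·β₀ = 53.
(Σwᵢ·h·h = 149, Σwᵢ·h = 35, Σwᵢ·1 = 13, Σwᵢ·h·P = 207, Σwᵢ·P = 53.)
Δ = 149·13 − 35² = 712.
β₁ = (207·13 − 35·53)/712 = 209/178; β₀ = (149·53 − 35·207)/712 = 163/178.

β₁ = 1.17, β₀ = 0.92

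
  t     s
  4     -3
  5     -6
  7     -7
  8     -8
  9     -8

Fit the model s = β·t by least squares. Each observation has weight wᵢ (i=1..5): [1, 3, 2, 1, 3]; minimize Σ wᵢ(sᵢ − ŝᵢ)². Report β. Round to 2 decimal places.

With design matrix M, MᵀWM = [[496]] and MᵀWs = [-480]ᵀ.
Hence β = -480 / 496 ≈ -0.967742.

β = -0.97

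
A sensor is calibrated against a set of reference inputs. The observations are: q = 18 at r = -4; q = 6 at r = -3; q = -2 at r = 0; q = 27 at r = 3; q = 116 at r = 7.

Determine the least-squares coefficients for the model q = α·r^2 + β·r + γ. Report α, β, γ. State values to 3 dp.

Forming XᵀX = [[2819, 279, 83]; [279, 83, 3]; [83, 3, 5]] and Xᵀq = [6269, 803, 165]ᵀ gives XᵀX·[α, β, γ]ᵀ = Xᵀq.
Solving the 3×3 system (Gaussian elimination) gives α = 156599/80616, β = 85637/26872, γ = -46681/40308.

α = 1.943, β = 3.187, γ = -1.158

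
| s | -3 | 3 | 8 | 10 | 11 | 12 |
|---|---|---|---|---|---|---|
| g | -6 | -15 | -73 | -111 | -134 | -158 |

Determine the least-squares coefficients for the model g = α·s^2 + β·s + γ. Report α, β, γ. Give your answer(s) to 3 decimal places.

XᵀX·[α, β, γ]ᵀ = Xᵀg reads: 49635·α + 4571·β + 447·γ = -54927;  4571·α + 447·β + 41·γ = -5091;  447·α + 41·β + 6·γ = -497.
(Σs^2·s^2 = 49635, Σs^2·s = 4571, Σs^2 = 447, Σs·s = 447, Σs = 41, Σ1 = 6, Σs^2·g = -54927, Σs·g = -5091, Σg = -497.)
Inverting the 3×3 Gram matrix, [α, β, γ]ᵀ = [-312139/318900, -134113/106300, -205939/159450]ᵀ.

α = -0.979, β = -1.262, γ = -1.292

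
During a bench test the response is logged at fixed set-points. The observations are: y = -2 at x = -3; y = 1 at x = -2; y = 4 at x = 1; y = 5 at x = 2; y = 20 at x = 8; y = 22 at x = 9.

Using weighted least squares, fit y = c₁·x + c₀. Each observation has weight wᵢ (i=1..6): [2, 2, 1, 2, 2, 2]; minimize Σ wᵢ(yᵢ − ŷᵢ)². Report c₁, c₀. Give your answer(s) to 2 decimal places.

c₁ = 1.99, c₀ = 3.48

Compute the Gram sums: Σwᵢ·x·x = 325, Σwᵢ·x = 29, Σwᵢ·1 = 11.
Right-hand side: Σwᵢ·x·y = 748, Σwᵢ·y = 96.
Eliminating c₀: 11·(row 1) − 29·(row 2) gives 2734·c₁ = 11·748 − 29·96 = 5444, so c₁ = 2722/1367.
Then c₀ = (96 − 29·(2722/1367))/11 = 4754/1367.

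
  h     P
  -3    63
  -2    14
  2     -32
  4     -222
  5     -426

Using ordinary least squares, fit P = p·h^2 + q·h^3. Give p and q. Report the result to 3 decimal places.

Normal-equation sums: Σh^2·h^2 = 994, Σh^2·h^3 = 3906, Σh^3·h^3 = 20578.
And Σh^2·P = -13707, Σh^3·P = -69527.
Eliminating q: 20578·(row 1) − 3906·(row 2) gives 5197696·p = 20578·(-13707) − 3906·(-69527) = -10490184, so p = -1311273/649712.
Then q = ((-69527) − 3906·(-1311273/649712))/20578 = -278041/92816.

p = -2.018, q = -2.996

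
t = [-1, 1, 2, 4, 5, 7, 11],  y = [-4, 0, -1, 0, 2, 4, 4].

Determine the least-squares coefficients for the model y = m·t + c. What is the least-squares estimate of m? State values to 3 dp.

m = 0.653

The normal system MᵀM·[m, c]ᵀ = Mᵀy is [[217, 29]; [29, 7]]·[m, c]ᵀ = [84, 5]ᵀ.
Eliminating c: 7·(row 1) − 29·(row 2) gives 678·m = 7·84 − 29·5 = 443, so m = 443/678.
Then c = (5 − 29·(443/678))/7 = -1351/678.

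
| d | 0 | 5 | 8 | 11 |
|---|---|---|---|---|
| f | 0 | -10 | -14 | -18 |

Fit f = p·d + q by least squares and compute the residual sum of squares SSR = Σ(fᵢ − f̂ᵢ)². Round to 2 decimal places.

SSR = 2.27

Normal-equation sums: Σd·d = 210, Σd = 24, Σ1 = 4.
Moment sums: Σd·f = -360, Σf = -42.
So MᵀM·[p, q]ᵀ = Mᵀf: [[210, 24]; [24, 4]]·[p, q]ᵀ = [-360, -42]ᵀ.
Eliminating q: 4·(row 1) − 24·(row 2) gives 264·p = 4·(-360) − 24·(-42) = -432, so p = -18/11.
Then q = ((-42) − 24·(-18/11))/4 = -15/22.
Residuals: 15/22, -25/22, -5/22, 15/22; SSR = 25/11.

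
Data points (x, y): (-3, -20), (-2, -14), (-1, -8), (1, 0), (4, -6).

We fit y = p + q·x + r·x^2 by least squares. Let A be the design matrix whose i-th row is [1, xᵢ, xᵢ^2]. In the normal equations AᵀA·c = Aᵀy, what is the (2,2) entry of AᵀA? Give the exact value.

31

Row 2 ↔ basis x, column 2 ↔ basis x, so (AᵀA)_{2,2} = Σᵢ (x)·(x) = (-3)·(-3) + (-2)·(-2) + (-1)·(-1) + (1)·(1) + (4)·(4) = 31.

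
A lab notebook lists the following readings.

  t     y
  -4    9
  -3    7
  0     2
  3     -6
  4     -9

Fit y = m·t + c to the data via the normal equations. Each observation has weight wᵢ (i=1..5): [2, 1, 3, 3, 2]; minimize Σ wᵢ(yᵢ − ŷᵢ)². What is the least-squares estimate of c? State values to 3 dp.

c = 0.765

MᵀWM·[m, c]ᵀ = MᵀWy reads: 100·m + 6·c = -219;  6·m + 11·c = -5.
Eliminating c: 11·(row 1) − 6·(row 2) gives 1064·m = 11·(-219) − 6·(-5) = -2379, so m = -2379/1064.
Then c = ((-5) − 6·(-2379/1064))/11 = 407/532.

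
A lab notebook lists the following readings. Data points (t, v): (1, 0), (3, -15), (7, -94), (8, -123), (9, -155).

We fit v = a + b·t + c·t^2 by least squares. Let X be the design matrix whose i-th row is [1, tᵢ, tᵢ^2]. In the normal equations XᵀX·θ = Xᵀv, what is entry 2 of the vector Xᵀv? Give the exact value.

Entry 2 ↔ basis t, so (Xᵀv)_{2} = Σᵢ (t)·vᵢ = (1)·(0) + (3)·(-15) + (7)·(-94) + (8)·(-123) + (9)·(-155) = -3082.

-3082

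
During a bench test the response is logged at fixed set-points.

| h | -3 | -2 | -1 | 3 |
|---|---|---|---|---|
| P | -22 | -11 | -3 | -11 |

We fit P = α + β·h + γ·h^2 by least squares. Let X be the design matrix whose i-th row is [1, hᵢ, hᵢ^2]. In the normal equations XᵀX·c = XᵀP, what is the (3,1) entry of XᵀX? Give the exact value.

23

Row 3 ↔ basis h^2, column 1 ↔ basis 1, so (XᵀX)_{3,1} = Σᵢ h^2 = (9)·(1) + (4)·(1) + (1)·(1) + (9)·(1) = 23.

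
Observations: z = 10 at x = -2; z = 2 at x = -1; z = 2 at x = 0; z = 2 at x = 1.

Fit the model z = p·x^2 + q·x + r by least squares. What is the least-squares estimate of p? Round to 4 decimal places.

p = 2.0000

With design matrix A, AᵀA = [[18, -8, 6]; [-8, 6, -2]; [6, -2, 4]] and Aᵀz = [44, -20, 16]ᵀ.
Solving the 3×3 system (Gaussian elimination) gives p = 2, q = -2/5, r = 4/5.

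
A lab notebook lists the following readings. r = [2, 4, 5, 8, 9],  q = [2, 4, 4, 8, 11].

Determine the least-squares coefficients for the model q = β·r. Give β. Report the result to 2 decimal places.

β = 1.07

Forming XᵀX = [[190]] and Xᵀq = [203]ᵀ gives XᵀX·[β]ᵀ = Xᵀq.
β = 203/190 = 1.06842.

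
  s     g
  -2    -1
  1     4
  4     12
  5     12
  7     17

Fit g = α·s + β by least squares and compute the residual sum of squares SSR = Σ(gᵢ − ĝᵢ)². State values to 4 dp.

SSR = 2.7800

The normal equations are: 95·α + 15·β = 233;  15·α + 5·β = 44.
(Σs·s = 95, Σs = 15, Σ1 = 5, Σs·g = 233, Σg = 44.)
Δ = 95·5 − 15² = 250.
α = (233·5 − 15·44)/250 = 101/50; β = (95·44 − 15·233)/250 = 137/50.
Residuals: 3/10, -19/25, 59/50, -21/25, 3/25; SSR = 139/50.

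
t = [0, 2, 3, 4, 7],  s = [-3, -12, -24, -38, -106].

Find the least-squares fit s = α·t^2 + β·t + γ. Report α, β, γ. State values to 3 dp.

α = -1.975, β = -0.911, γ = -2.875

The normal equations are: 2754·α + 442·β + 78·γ = -6066;  442·α + 78·β + 16·γ = -990;  78·α + 16·β + 5·γ = -183.
(Σt^2·t^2 = 2754, Σt^2·t = 442, Σt^2 = 78, Σt·t = 78, Σt = 16, Σ1 = 5, Σt^2·s = -6066, Σt·s = -990, Σs = -183.)
Row-reducing yields α = -10317/5224, β = -4761/5224, γ = -7509/2612.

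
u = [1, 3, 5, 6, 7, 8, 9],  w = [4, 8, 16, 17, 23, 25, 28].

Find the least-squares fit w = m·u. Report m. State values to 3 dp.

Normal-equation sums: Σu·u = 265.
For Mᵀw: Σu·w = 823.
m = 823/265 = 3.10566.

m = 3.106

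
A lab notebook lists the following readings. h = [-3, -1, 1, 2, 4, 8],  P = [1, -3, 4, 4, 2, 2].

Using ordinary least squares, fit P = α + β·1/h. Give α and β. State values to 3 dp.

α = 1.345, β = 3.562

Compute the Gram sums: Σ1 = 6, Σ1/h = 13/24, Σ1/h·1/h = 1405/576.
And ΣP = 10, Σ1/h·P = 113/12.
Eliminating β: (1405/576)·(row 1) − (13/24)·(row 2) gives (8261/576)·α = (1405/576)·10 − (13/24)·(113/12) = 463/24, so α = 11112/8261.
Then β = ((113/12) − (13/24)·(11112/8261))/(1405/576) = 29424/8261.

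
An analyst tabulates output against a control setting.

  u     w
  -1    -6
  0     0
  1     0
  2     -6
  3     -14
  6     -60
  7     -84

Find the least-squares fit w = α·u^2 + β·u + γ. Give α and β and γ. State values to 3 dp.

α = -1.956, β = 1.865, γ = -1.132

Compute the Gram sums: Σu^2·u^2 = 3796, Σu^2·u = 594, Σu^2 = 100, Σu·u = 100, Σu = 18, Σ1 = 7.
Right-hand side: Σu^2·w = -6432, Σu·w = -996, Σw = -170.
Inverting the 3×3 Gram matrix, [α, β, γ]ᵀ = [-46876/23961, 14892/7987, -27134/23961]ᵀ.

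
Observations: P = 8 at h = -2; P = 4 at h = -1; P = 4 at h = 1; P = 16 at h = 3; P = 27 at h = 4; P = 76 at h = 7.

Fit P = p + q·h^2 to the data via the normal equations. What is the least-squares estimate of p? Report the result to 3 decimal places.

p = 2.453

From the data, Σ1 = 6, Σh^2 = 80, Σh^2·h^2 = 2756.
And ΣP = 135, Σh^2·P = 4340.
MᵀM·[p, q]ᵀ = MᵀP becomes [[6, 80]; [80, 2756]]·[p, q]ᵀ = [135, 4340]ᵀ.
Δ = 6·2756 − 80² = 10136.
p = (135·2756 − 80·4340)/10136 = 6215/2534; q = (6·4340 − 80·135)/10136 = 1905/1267.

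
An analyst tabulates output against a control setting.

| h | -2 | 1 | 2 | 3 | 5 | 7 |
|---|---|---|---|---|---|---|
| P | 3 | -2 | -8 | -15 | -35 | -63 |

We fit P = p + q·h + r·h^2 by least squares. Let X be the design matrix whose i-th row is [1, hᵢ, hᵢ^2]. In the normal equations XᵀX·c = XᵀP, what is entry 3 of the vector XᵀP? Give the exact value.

Entry 3 ↔ basis h^2, so (XᵀP)_{3} = Σᵢ (h^2)·Pᵢ = (4)·(3) + (1)·(-2) + (4)·(-8) + (9)·(-15) + (25)·(-35) + (49)·(-63) = -4119.

-4119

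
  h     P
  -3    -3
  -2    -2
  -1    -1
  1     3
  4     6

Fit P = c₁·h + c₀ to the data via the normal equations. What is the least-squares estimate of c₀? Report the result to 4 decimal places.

The normal equations are: 31·c₁ + (-1)·c₀ = 41;  (-1)·c₁ + 5·c₀ = 3.
Eliminating c₀: 5·(row 1) − (-1)·(row 2) gives 154·c₁ = 5·41 − (-1)·3 = 208, so c₁ = 104/77.
Then c₀ = (3 − (-1)·(104/77))/5 = 67/77.

c₀ = 0.8701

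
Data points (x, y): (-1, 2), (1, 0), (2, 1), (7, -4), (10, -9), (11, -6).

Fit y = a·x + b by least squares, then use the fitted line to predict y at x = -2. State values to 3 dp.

ŷ = 3.111

Compute the Gram sums: Σx·x = 276, Σx = 30, Σ1 = 6.
And Σx·y = -184, Σy = -16.
So MᵀM·[a, b]ᵀ = Mᵀy: [[276, 30]; [30, 6]]·[a, b]ᵀ = [-184, -16]ᵀ.
Δ = 276·6 − 30² = 756.
a = ((-184)·6 − 30·(-16))/756 = -52/63; b = (276·(-16) − 30·(-184))/756 = 92/63.
At x = -2: ŷ = (-52/63)·(-2) + (92/63)·(1) = 28/9.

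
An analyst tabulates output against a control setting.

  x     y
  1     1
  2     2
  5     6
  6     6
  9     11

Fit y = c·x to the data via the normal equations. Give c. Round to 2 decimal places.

Normal-equation sums: Σx·x = 147.
For Mᵀy: Σx·y = 170.
So MᵀM·[c]ᵀ = Mᵀy: [[147]]·[c]ᵀ = [170]ᵀ.
Hence c = 170 / 147 ≈ 1.15646.

c = 1.16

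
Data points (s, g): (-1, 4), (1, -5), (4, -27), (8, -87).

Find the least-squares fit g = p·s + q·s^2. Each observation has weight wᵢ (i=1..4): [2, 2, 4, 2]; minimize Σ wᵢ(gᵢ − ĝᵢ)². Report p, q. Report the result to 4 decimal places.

p = -3.0510, q = -0.9719

From the data, Σwᵢ·s·s = 196, Σwᵢ·s·s^2 = 1280, Σwᵢ·s^2·s^2 = 9220.
Moment sums: Σwᵢ·s·g = -1842, Σwᵢ·s^2·g = -12866.
Normal equations: [[196, 1280]; [1280, 9220]]·[p, q]ᵀ = [-1842, -12866]ᵀ.
Eliminating q: 9220·(row 1) − 1280·(row 2) gives 168720·p = 9220·(-1842) − 1280·(-12866) = -514760, so p = -12869/4218.
Then q = ((-12866) − 1280·(-12869/4218))/9220 = -20497/21090.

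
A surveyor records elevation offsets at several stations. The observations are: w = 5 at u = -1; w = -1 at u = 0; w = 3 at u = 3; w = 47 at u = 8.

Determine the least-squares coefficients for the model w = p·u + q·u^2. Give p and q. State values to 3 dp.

p = -2.427, q = 1.040

With design matrix X, XᵀX = [[74, 538]; [538, 4178]] and Xᵀw = [380, 3040]ᵀ.
Determinant 74·4178 − 538² = 19728.
p = (380·4178 − 538·3040)/19728 = -665/274; q = (74·3040 − 538·380)/19728 = 285/274.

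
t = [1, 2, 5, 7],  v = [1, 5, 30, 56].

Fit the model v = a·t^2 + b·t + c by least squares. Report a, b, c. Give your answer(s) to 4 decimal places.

Sums needed: Σt^2·t^2 = 3043, Σt^2·t = 477, Σt^2 = 79, Σt·t = 79, Σt = 15, Σ1 = 4.
Moment sums: Σt^2·v = 3515, Σt·v = 553, Σv = 92.
Solving the 3×3 system (Gaussian elimination) gives a = 689/708, b = 333/236, c = -535/354.

a = 0.9732, b = 1.4110, c = -1.5113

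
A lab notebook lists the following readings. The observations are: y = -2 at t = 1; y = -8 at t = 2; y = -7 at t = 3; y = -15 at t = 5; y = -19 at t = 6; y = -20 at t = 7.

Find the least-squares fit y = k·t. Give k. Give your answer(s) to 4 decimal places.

Forming MᵀM = [[124]] and Mᵀy = [-368]ᵀ gives MᵀM·[k]ᵀ = Mᵀy.
k = (-368)/124 = -2.96774.

k = -2.9677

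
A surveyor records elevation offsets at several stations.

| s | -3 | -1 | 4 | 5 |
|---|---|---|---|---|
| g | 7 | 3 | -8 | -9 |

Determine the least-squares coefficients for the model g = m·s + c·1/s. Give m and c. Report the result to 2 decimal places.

The normal equations are: 51·m + 4·c = -101;  4·m + (4369/3600)·c = -137/15.
Δ = 51·(4369/3600) − 4² = 55073/1200.
m = ((-101)·(4369/3600) − 4·(-137/15))/(55073/1200) = -309749/165219; c = (51·(-137/15) − 4·(-101))/(55073/1200) = -74160/55073.

m = -1.87, c = -1.35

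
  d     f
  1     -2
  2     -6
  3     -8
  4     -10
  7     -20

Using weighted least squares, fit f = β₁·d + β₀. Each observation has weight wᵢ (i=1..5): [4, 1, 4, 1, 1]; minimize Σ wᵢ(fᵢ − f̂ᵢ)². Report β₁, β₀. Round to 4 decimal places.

β₁ = -2.9385, β₀ = 0.8380

Entries of MᵀWM: Σwᵢ·d·d = 109, Σwᵢ·d = 29, Σwᵢ·1 = 11.
And Σwᵢ·d·f = -296, Σwᵢ·f = -76.
Normal equations: [[109, 29]; [29, 11]]·[β₁, β₀]ᵀ = [-296, -76]ᵀ.
Determinant 109·11 − 29² = 358.
β₁ = ((-296)·11 − 29·(-76))/358 = -526/179; β₀ = (109·(-76) − 29·(-296))/358 = 150/179.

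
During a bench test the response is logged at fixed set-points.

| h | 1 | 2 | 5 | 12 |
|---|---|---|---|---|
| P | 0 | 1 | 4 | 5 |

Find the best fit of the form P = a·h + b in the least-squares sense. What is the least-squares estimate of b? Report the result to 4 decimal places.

From the data, Σh·h = 174, Σh = 20, Σ1 = 4.
Moment sums: Σh·P = 82, ΣP = 10.
Determinant 174·4 − 20² = 296.
a = (82·4 − 20·10)/296 = 16/37; b = (174·10 − 20·82)/296 = 25/74.

b = 0.3378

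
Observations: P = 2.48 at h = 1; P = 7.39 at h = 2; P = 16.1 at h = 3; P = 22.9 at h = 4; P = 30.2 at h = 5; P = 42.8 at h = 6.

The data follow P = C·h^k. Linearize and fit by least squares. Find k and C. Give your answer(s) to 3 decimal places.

k = 1.580, C = 2.537

With ln Pᵢ as the transformed response and ln hᵢ as the regressor:
AᵀA = [[9.4099, 6.5793]; [6.5793, 6]], rhs = [20.9954, 15.9827]ᵀ  (here Σln h = 6.5793, Σ(ln h)² = 9.4099, Σln P = 15.9827, Σln h·ln P = 20.9954).
Slope k = (n·Σln h·ln P − Σln h·Σln P)/(n·Σ(ln h)² − (Σln h)²) = (6·20.9954 − 6.5793·15.9827)/13.1729 = 1.58038; ln C = (Σln P − k·Σln h)/n = 0.93083, so C = exp(0.93083) = 2.53661.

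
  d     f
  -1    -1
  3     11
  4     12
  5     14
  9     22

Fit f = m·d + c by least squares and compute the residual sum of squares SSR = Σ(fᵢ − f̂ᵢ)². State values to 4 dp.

SSR = 5.4308

The normal equations are: 132·m + 20·c = 350;  20·m + 5·c = 58.
(Σd·d = 132, Σd = 20, Σ1 = 5, Σd·f = 350, Σf = 58.)
Eliminating c: 5·(row 1) − 20·(row 2) gives 260·m = 5·350 − 20·58 = 590, so m = 59/26.
Then c = (58 − 20·(59/26))/5 = 164/65.
Residuals: -163/130, 217/130, 2/5, 17/130, -123/130; SSR = 353/65.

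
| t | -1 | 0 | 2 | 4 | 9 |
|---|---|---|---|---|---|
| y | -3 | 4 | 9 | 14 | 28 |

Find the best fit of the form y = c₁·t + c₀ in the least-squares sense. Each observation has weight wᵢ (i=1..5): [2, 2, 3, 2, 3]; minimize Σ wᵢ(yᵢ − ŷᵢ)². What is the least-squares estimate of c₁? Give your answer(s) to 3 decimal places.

The normal system XᵀWX·[c₁, c₀]ᵀ = XᵀWy is [[289, 39]; [39, 12]]·[c₁, c₀]ᵀ = [928, 141]ᵀ.
det = 289·12 − 39² = 1947.
c₁ = (928·12 − 39·141)/1947 = 1879/649; c₀ = (289·141 − 39·928)/1947 = 1519/649.

c₁ = 2.895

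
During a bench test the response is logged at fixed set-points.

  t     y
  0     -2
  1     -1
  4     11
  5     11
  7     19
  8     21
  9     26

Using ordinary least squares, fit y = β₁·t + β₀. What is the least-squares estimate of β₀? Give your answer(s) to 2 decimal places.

β₀ = -2.95

XᵀX·[β₁, β₀]ᵀ = Xᵀy reads: 236·β₁ + 34·β₀ = 633;  34·β₁ + 7·β₀ = 85.
(Σt·t = 236, Σt = 34, Σ1 = 7, Σt·y = 633, Σy = 85.)
det = 236·7 − 34² = 496.
β₁ = (633·7 − 34·85)/496 = 1541/496; β₀ = (236·85 − 34·633)/496 = -731/248.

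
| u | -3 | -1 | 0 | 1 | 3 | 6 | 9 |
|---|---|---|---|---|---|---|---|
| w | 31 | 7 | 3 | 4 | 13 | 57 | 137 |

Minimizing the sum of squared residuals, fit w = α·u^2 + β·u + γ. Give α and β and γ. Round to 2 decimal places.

Normal-equation sums: Σu^2·u^2 = 8021, Σu^2·u = 945, Σu^2 = 137, Σu·u = 137, Σu = 15, Σ1 = 7.
For Mᵀw: Σu^2·w = 13556, Σu·w = 1518, Σw = 252.
So MᵀM·[α, β, γ]ᵀ = Mᵀw: [[8021, 945, 137]; [945, 137, 15]; [137, 15, 7]]·[α, β, γ]ᵀ = [13556, 1518, 252]ᵀ.
Row-reducing yields α = 467584/237209, β = -692439/237209, γ = 872035/237209.

α = 1.97, β = -2.92, γ = 3.68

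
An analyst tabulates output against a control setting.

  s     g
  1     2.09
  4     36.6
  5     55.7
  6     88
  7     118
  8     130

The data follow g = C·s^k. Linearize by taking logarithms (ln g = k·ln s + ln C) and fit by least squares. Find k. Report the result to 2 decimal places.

k = 2.04

Taking logs, ln g = k·ln s + ln C, so regress ln g on ln s.
Σln s = 8.8128, Σ(ln s)² = 15.8331, Σln g = 22.4727, Σln s·ln g = 38.8880.
Equations: 15.8331·k + 8.8128·ln C = 38.8880;  8.8128·k + 6·ln C = 22.4727.
Slope k = (n·Σln s·ln g − Σln s·Σln g)/(n·Σ(ln s)² − (Σln s)²) = (6·38.8880 − 8.8128·22.4727)/17.3327 = 2.03542; ln C = (Σln g − k·Σln s)/n = 0.75581.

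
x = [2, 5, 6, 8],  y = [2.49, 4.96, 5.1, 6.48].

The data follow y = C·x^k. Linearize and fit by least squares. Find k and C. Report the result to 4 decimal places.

k = 0.6840, C = 1.5640

Taking logs, ln y = k·ln x + ln C, so regress ln y on ln x.
AᵀA = [[10.6052, 6.1738]; [6.1738, 4]], rhs = [10.0148, 6.0116]ᵀ  (here Σln x = 6.1738, Σ(ln x)² = 10.6052, Σln y = 6.0116, Σln x·ln y = 10.0148).
Slope k = (n·Σln x·ln y − Σln x·Σln y)/(n·Σ(ln x)² − (Σln x)²) = (4·10.0148 − 6.1738·6.0116)/4.3053 = 0.68396; ln C = (Σln y − k·Σln x)/n = 0.44726, so C = exp(0.44726) = 1.56402.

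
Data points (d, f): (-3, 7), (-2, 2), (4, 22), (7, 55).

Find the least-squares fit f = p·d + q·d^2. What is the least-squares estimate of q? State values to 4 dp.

Setting ∂/∂p … = 0 gives: 78·p + 372·q = 448;  372·p + 2754·q = 3118.
(Σd·d = 78, Σd·d^2 = 372, Σd^2·d^2 = 2754, Σd·f = 448, Σd^2·f = 3118.)
Δ = 78·2754 − 372² = 76428.
p = (448·2754 − 372·3118)/76428 = 6158/6369; q = (78·3118 − 372·448)/76428 = 6379/6369.

q = 1.0016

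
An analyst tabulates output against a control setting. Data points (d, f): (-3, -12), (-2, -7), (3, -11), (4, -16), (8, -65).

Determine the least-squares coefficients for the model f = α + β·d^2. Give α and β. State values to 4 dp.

Compute the Gram sums: Σ1 = 5, Σd^2 = 102, Σd^2·d^2 = 4530.
Right-hand side: Σf = -111, Σd^2·f = -4651.
Δ = 5·4530 − 102² = 12246.
α = ((-111)·4530 − 102·(-4651))/12246 = -4738/2041; β = (5·(-4651) − 102·(-111))/12246 = -11933/12246.

α = -2.3214, β = -0.9744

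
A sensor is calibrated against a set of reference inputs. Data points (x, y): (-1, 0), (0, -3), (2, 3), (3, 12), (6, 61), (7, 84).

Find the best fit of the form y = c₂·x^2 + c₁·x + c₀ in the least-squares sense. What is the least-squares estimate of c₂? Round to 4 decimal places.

Forming AᵀA = [[3795, 593, 99]; [593, 99, 17]; [99, 17, 6]] and Aᵀy = [6432, 996, 157]ᵀ gives AᵀA·[c₂, c₁, c₀]ᵀ = Aᵀy.
Solving the 3×3 system (Gaussian elimination) gives c₂ = 6911/3666, c₁ = -4561/6110, c₀ = -25877/9165.

c₂ = 1.8852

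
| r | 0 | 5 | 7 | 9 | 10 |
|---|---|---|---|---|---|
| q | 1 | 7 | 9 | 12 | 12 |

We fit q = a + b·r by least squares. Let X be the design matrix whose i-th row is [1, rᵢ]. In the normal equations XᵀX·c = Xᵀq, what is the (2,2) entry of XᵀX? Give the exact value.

255

Row 2 ↔ basis r, column 2 ↔ basis r, so (XᵀX)_{2,2} = Σᵢ (r)·(r) = (0)·(0) + (5)·(5) + (7)·(7) + (9)·(9) + (10)·(10) = 255.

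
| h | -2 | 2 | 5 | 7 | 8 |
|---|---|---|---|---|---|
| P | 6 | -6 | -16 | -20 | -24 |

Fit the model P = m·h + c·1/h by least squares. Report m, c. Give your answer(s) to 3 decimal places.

m = -2.976, c = -0.310

From the data, Σh·h = 146, Σh·1/h = 5, Σ1/h·1/h = 45161/78400.
Right-hand side: Σh·P = -436, Σ1/h·P = -527/35.
Eliminating c: (45161/78400)·(row 1) − 5·(row 2) gives (2316753/39200)·m = (45161/78400)·(-436) − 5·(-527/35) = -3446949/19600, so m = -2297966/772251.
Then c = ((-527/35) − 5·(-2297966/772251))/(45161/78400) = -239680/772251.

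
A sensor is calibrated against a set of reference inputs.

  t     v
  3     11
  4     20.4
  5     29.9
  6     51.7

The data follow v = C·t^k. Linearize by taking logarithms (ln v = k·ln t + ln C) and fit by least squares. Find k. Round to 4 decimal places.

k = 2.1682

Let Y = ln v. Fitting Y = k·ln t + ln C by least squares:
Σln t = 5.8861, Σ(ln t)² = 8.9295, Σln v = 12.7567, Σln t·ln v = 19.3527.
Equations: 8.9295·k + 5.8861·ln C = 19.3527;  5.8861·k + 4·ln C = 12.7567.
Solving (det = 1.0716): k = 2.16816, ln C = -0.00131.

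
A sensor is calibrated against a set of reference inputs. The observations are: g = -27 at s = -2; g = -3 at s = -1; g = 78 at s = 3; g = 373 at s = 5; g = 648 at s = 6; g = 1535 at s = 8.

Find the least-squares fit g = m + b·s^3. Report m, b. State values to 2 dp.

m = -1.86, b = 3.00

From the data, Σ1 = 6, Σs^3 = 871, Σs^3·s^3 = 325219.
Moment sums: Σg = 2604, Σs^3·g = 974838.
Normal equations: [[6, 871]; [871, 325219]]·[m, b]ᵀ = [2604, 974838]ᵀ.
det = 6·325219 − 871² = 1192673.
m = (2604·325219 − 871·974838)/1192673 = -2213622/1192673; b = (6·974838 − 871·2604)/1192673 = 3580944/1192673.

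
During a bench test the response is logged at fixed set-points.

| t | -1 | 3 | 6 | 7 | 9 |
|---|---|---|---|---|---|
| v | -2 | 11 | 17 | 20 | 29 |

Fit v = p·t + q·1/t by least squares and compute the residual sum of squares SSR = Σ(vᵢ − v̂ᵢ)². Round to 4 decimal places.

Compute the Gram sums: Σt·t = 176, Σt·1/t = 5, Σ1/t·1/t = 18601/15876.
Right-hand side: Σt·v = 538, Σ1/t·v = 1837/126.
Determinant 176·(18601/15876) − 5² = 719219/3969.
p = (538·(18601/15876) − 5·(1837/126))/(719219/3969) = 2212507/719219; q = (176·(1837/126) − 5·538)/(719219/3969) = -492282/719219.
Residuals: 281787/719219, 1437982/719219, -966272/719219, -1032843/719219, 999486/719219; SSR = 7155838/719219.

SSR = 9.9495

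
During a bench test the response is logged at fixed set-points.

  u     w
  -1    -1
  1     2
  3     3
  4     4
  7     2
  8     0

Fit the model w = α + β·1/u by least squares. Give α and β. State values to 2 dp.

α = 1.40, β = 1.85

The normal equations are: 6·α + (143/168)·β = 10;  (143/168)·α + (62365/28224)·β = 37/7.
Eliminating β: (62365/28224)·(row 1) − (143/168)·(row 2) gives (353741/28224)·α = (62365/28224)·10 − (143/168)·(37/7) = 248333/14112, so α = 496666/353741.
Then β = ((37/7) − (143/168)·(496666/353741))/(62365/28224) = 654864/353741.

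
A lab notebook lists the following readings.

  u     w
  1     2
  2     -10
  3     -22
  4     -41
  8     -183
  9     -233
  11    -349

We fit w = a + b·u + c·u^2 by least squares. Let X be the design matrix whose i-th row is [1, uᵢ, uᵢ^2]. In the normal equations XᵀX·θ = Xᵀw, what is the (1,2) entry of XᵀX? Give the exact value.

38

Row 1 ↔ basis 1, column 2 ↔ basis u, so (XᵀX)_{1,2} = Σᵢ u = (1)·(1) + (1)·(2) + (1)·(3) + (1)·(4) + (1)·(8) + (1)·(9) + (1)·(11) = 38.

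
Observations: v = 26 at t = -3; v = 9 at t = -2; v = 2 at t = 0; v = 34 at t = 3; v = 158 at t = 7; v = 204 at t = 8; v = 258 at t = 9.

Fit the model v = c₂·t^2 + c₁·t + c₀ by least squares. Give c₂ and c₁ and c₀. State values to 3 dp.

Setting ∂/∂c₂ … = 0 gives: 13236·c₂ + 1576·c₁ + 216·c₀ = 42272;  1576·c₂ + 216·c₁ + 22·c₀ = 5066;  216·c₂ + 22·c₁ + 7·c₀ = 691.
Row-reducing yields c₂ = 210012/70049, c₁ = 97585/70049, c₀ = 18253/10007.

c₂ = 2.998, c₁ = 1.393, c₀ = 1.824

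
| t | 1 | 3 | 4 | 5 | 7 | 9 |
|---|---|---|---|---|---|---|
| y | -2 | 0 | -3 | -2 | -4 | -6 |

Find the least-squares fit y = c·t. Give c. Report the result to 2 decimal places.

c = -0.59

Compute the Gram sums: Σt·t = 181.
For Xᵀy: Σt·y = -106.
So XᵀX·[c]ᵀ = Xᵀy: [[181]]·[c]ᵀ = [-106]ᵀ.
Hence c = -106 / 181 ≈ -0.585635.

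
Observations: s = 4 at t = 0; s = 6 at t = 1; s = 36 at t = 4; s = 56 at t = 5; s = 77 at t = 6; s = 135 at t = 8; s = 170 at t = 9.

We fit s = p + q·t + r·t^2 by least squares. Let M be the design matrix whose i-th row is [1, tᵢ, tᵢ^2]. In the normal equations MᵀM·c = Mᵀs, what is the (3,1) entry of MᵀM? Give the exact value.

223

Row 3 ↔ basis t^2, column 1 ↔ basis 1, so (MᵀM)_{3,1} = Σᵢ t^2 = (0)·(1) + (1)·(1) + (16)·(1) + (25)·(1) + (36)·(1) + (64)·(1) + (81)·(1) = 223.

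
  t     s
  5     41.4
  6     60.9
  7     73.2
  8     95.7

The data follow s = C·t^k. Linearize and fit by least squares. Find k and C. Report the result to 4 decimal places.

k = 1.7289, C = 2.6162

Linearized form: ln s = k·ln t + ln C. From the 4 transformed points,
AᵀA = [[13.9113, 7.4265]; [7.4265, 4]], rhs = [31.1941, 16.6869]ᵀ  (here Σln t = 7.4265, Σ(ln t)² = 13.9113, Σln s = 16.6869, Σln t·ln s = 31.1941).
Δ = 13.9113·4 − (7.4265)² = 0.4917; k = (31.1941·4 − 7.4265·16.6869)/0.4917 = 1.72893, ln C = (13.9113·16.6869 − 7.4265·31.1941)/0.4917 = 0.96173, so C = exp(0.96173) = 2.61623.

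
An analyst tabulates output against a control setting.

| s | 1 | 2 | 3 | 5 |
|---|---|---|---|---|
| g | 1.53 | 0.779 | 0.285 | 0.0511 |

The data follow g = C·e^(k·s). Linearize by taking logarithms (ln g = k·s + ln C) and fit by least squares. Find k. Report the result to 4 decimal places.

k = -0.8642

With ln gᵢ as the transformed response and sᵢ as the regressor:
Σs = 11.0000, Σ(s)² = 39.0000, Σln g = -4.0537, Σs·ln g = -18.7099.
Equations: 39.0000·k + 11.0000·ln C = -18.7099;  11.0000·k + 4·ln C = -4.0537.
Slope k = (n·Σs·ln g − Σs·Σln g)/(n·Σ(s)² − (Σs)²) = (4·-18.7099 − 11.0000·-4.0537)/35.0000 = -0.86425; ln C = (Σln g − k·Σs)/n = 1.36325.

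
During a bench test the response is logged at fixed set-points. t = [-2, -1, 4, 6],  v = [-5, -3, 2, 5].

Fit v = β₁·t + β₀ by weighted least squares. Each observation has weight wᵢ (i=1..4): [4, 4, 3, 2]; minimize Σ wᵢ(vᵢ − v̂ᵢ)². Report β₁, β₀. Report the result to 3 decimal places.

β₁ = 1.169, β₀ = -2.310

Forming AᵀWA = [[140, 12]; [12, 13]] and AᵀWv = [136, -16]ᵀ gives AᵀWA·[β₁, β₀]ᵀ = AᵀWv.
Determinant 140·13 − 12² = 1676.
β₁ = (136·13 − 12·(-16))/1676 = 490/419; β₀ = (140·(-16) − 12·136)/1676 = -968/419.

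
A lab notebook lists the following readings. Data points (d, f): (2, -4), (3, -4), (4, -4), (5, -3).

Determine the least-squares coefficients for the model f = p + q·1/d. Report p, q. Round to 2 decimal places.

p = -3.00, q = -2.33

Setting ∂/∂p … = 0 gives: 4·p + (77/60)·q = -15;  (77/60)·p + (1669/3600)·q = -74/15.
(Σ1 = 4, Σ1/d = 77/60, Σ1/d·1/d = 1669/3600, Σf = -15, Σ1/d·f = -74/15.)
Δ = 4·(1669/3600) − (77/60)² = 83/400.
p = ((-15)·(1669/3600) − (77/60)·(-74/15))/(83/400) = -2243/747; q = (4·(-74/15) − (77/60)·(-15))/(83/400) = -580/249.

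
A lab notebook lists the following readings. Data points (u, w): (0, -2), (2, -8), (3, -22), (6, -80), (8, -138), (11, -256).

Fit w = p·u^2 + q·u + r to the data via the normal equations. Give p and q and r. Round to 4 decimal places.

Normal-equation sums: Σu^2·u^2 = 20130, Σu^2·u = 2094, Σu^2 = 234, Σu·u = 234, Σu = 30, Σ1 = 6.
Moment sums: Σu^2·w = -42918, Σu·w = -4482, Σw = -506.
MᵀM·[p, q, r]ᵀ = Mᵀw becomes [[20130, 2094, 234]; [2094, 234, 30]; [234, 30, 6]]·[p, q, r]ᵀ = [-42918, -4482, -506]ᵀ.
Inverting the 3×3 Gram matrix, [p, q, r]ᵀ = [-214/105, -86/105, -79/105]ᵀ.

p = -2.0381, q = -0.8190, r = -0.7524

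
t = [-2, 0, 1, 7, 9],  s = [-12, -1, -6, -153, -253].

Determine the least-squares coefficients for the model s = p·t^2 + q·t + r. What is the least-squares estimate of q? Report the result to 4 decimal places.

q = -0.5810

From the data, Σt^2·t^2 = 8979, Σt^2·t = 1065, Σt^2 = 135, Σt·t = 135, Σt = 15, Σ1 = 5.
Right-hand side: Σt^2·s = -28044, Σt·s = -3330, Σs = -425.
Solving the 3×3 system (Gaussian elimination) gives p = -1499/494, q = -287/494, r = -328/247.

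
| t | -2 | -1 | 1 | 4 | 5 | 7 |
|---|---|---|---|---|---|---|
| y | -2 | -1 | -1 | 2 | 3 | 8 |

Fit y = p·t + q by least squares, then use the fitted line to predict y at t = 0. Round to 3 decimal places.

ŷ = -0.784

Entries of AᵀA: Σt·t = 96, Σt = 14, Σ1 = 6.
Moment sums: Σt·y = 83, Σy = 9.
So AᵀA·[p, q]ᵀ = Aᵀy: [[96, 14]; [14, 6]]·[p, q]ᵀ = [83, 9]ᵀ.
Eliminating q: 6·(row 1) − 14·(row 2) gives 380·p = 6·83 − 14·9 = 372, so p = 93/95.
Then q = (9 − 14·(93/95))/6 = -149/190.
At t = 0: ŷ = (93/95)·(0) + (-149/190)·(1) = -149/190.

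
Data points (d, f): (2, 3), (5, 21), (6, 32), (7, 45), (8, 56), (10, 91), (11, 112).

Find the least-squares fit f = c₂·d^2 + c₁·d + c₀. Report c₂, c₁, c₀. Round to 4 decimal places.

c₂ = 0.9870, c₁ = -0.7922, c₀ = 0.7143

Entries of AᵀA: Σd^2·d^2 = 33075, Σd^2·d = 3535, Σd^2 = 399, Σd·d = 399, Σd = 49, Σ1 = 7.
And Σd^2·f = 30130, Σd·f = 3208, Σf = 360.
Normal equations: [[33075, 3535, 399]; [3535, 399, 49]; [399, 49, 7]]·[c₂, c₁, c₀]ᵀ = [30130, 3208, 360]ᵀ.
Row-reducing yields c₂ = 76/77, c₁ = -61/77, c₀ = 5/7.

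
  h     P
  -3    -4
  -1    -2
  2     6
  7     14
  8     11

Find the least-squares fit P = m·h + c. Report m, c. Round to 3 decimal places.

m = 1.577, c = 0.899

Sums needed: Σh·h = 127, Σh = 13, Σ1 = 5.
For XᵀP: Σh·P = 212, ΣP = 25.
So XᵀX·[m, c]ᵀ = XᵀP: [[127, 13]; [13, 5]]·[m, c]ᵀ = [212, 25]ᵀ.
Eliminating c: 5·(row 1) − 13·(row 2) gives 466·m = 5·212 − 13·25 = 735, so m = 735/466.
Then c = (25 − 13·(735/466))/5 = 419/466.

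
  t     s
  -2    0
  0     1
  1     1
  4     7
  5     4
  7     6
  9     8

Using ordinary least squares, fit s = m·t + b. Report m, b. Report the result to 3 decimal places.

m = 0.752, b = 1.280

Setting ∂/∂m … = 0 gives: 176·m + 24·b = 163;  24·m + 7·b = 27.
(Σt·t = 176, Σt = 24, Σ1 = 7, Σt·s = 163, Σs = 27.)
det = 176·7 − 24² = 656.
m = (163·7 − 24·27)/656 = 493/656; b = (176·27 − 24·163)/656 = 105/82.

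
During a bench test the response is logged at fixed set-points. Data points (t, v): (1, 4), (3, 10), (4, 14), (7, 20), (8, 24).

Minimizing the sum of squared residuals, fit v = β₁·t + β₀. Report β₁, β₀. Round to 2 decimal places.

Compute the Gram sums: Σt·t = 139, Σt = 23, Σ1 = 5.
And Σt·v = 422, Σv = 72.
So AᵀA·[β₁, β₀]ᵀ = Aᵀv: [[139, 23]; [23, 5]]·[β₁, β₀]ᵀ = [422, 72]ᵀ.
det = 139·5 − 23² = 166.
β₁ = (422·5 − 23·72)/166 = 227/83; β₀ = (139·72 − 23·422)/166 = 151/83.

β₁ = 2.73, β₀ = 1.82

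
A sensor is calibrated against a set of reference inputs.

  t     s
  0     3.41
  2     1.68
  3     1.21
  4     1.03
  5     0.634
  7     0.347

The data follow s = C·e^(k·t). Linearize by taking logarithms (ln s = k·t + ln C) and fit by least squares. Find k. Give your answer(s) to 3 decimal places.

k = -0.323

Let Y = ln s. Fitting Y = k·t + ln C by least squares:
Over the data: Σt = 21.0000, Σ(t)² = 103.0000, Σln s = 0.4515, Σt·ln s = -7.9599.
Normal system: [[103.0000, 21.0000]; [21.0000, 6]]·[k, ln C]ᵀ = [-7.9599, 0.4515]ᵀ.
Slope k = (n·Σt·ln s − Σt·Σln s)/(n·Σ(t)² − (Σt)²) = (6·-7.9599 − 21.0000·0.4515)/177.0000 = -0.32340; ln C = (Σln s − k·Σt)/n = 1.20716.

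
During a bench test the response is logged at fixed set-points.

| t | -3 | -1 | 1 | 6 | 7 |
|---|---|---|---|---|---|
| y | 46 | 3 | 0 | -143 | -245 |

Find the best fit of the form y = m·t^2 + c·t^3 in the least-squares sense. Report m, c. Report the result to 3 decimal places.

MᵀM·[m, c]ᵀ = Mᵀy reads: 3780·m + 24340·c = -16736;  24340·m + 165036·c = -116168.
Eliminating c: 165036·(row 1) − 24340·(row 2) gives 31400480·m = 165036·(-16736) − 24340·(-116168) = 65486624, so m = 2046457/981265.
Then c = ((-116168) − 24340·(2046457/981265))/165036 = -198505/196253.

m = 2.086, c = -1.011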